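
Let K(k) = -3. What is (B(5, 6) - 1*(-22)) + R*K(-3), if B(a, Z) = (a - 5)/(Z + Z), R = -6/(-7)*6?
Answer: 46/7 ≈ 6.5714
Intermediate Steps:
R = 36/7 (R = -6*(-⅐)*6 = (6/7)*6 = 36/7 ≈ 5.1429)
B(a, Z) = (-5 + a)/(2*Z) (B(a, Z) = (-5 + a)/((2*Z)) = (-5 + a)*(1/(2*Z)) = (-5 + a)/(2*Z))
(B(5, 6) - 1*(-22)) + R*K(-3) = ((½)*(-5 + 5)/6 - 1*(-22)) + (36/7)*(-3) = ((½)*(⅙)*0 + 22) - 108/7 = (0 + 22) - 108/7 = 22 - 108/7 = 46/7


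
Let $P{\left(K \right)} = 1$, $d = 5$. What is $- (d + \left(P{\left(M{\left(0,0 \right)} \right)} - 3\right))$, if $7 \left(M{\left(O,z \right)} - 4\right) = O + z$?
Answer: $-3$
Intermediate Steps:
$M{\left(O,z \right)} = 4 + \frac{O}{7} + \frac{z}{7}$ ($M{\left(O,z \right)} = 4 + \frac{O + z}{7} = 4 + \left(\frac{O}{7} + \frac{z}{7}\right) = 4 + \frac{O}{7} + \frac{z}{7}$)
$- (d + \left(P{\left(M{\left(0,0 \right)} \right)} - 3\right)) = - (5 + \left(1 - 3\right)) = - (5 - 2) = \left(-1\right) 3 = -3$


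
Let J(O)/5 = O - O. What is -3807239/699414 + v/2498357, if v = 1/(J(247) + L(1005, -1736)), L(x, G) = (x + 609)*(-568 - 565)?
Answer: -1449495366058310770/266281510552993023 ≈ -5.4435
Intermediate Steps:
J(O) = 0 (J(O) = 5*(O - O) = 5*0 = 0)
L(x, G) = -689997 - 1133*x (L(x, G) = (609 + x)*(-1133) = -689997 - 1133*x)
v = -1/1828662 (v = 1/(0 + (-689997 - 1133*1005)) = 1/(0 + (-689997 - 1138665)) = 1/(0 - 1828662) = 1/(-1828662) = -1/1828662 ≈ -5.4685e-7)
-3807239/699414 + v/2498357 = -3807239/699414 - 1/1828662/2498357 = -3807239*1/699414 - 1/1828662*1/2498357 = -3807239/699414 - 1/4568650508334 = -1449495366058310770/266281510552993023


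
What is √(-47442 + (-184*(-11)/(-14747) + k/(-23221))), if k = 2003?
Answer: I*√5563322453425823174913/342440087 ≈ 217.81*I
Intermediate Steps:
√(-47442 + (-184*(-11)/(-14747) + k/(-23221))) = √(-47442 + (-184*(-11)/(-14747) + 2003/(-23221))) = √(-47442 + (2024*(-1/14747) + 2003*(-1/23221))) = √(-47442 + (-2024/14747 - 2003/23221)) = √(-47442 - 76537545/342440087) = √(-16246119144999/342440087) = I*√5563322453425823174913/342440087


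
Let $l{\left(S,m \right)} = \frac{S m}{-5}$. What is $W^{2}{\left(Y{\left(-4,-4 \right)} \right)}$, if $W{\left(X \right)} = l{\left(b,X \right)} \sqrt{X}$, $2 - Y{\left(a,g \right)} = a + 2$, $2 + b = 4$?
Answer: $\frac{256}{25} \approx 10.24$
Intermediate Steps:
$b = 2$ ($b = -2 + 4 = 2$)
$l{\left(S,m \right)} = - \frac{S m}{5}$ ($l{\left(S,m \right)} = S m \left(- \frac{1}{5}\right) = - \frac{S m}{5}$)
$Y{\left(a,g \right)} = - a$ ($Y{\left(a,g \right)} = 2 - \left(a + 2\right) = 2 - \left(2 + a\right) = - a$)
$W{\left(X \right)} = - \frac{2 X^{\frac{3}{2}}}{5}$ ($W{\left(X \right)} = \left(- \frac{1}{5}\right) 2 X \sqrt{X} = - \frac{2 X}{5} \sqrt{X} = - \frac{2 X^{\frac{3}{2}}}{5}$)
$W^{2}{\left(Y{\left(-4,-4 \right)} \right)} = \left(- \frac{2 \left(\left(-1\right) \left(-4\right)\right)^{\frac{3}{2}}}{5}\right)^{2} = \left(- \frac{2 \cdot 4^{\frac{3}{2}}}{5}\right)^{2} = \left(\left(- \frac{2}{5}\right) 8\right)^{2} = \left(- \frac{16}{5}\right)^{2} = \frac{256}{25}$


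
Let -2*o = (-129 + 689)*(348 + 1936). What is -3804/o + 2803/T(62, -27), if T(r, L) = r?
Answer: 224101301/4956280 ≈ 45.216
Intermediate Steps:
o = -639520 (o = -(-129 + 689)*(348 + 1936)/2 = -280*2284 = -1/2*1279040 = -639520)
-3804/o + 2803/T(62, -27) = -3804/(-639520) + 2803/62 = -3804*(-1/639520) + 2803*(1/62) = 951/159880 + 2803/62 = 224101301/4956280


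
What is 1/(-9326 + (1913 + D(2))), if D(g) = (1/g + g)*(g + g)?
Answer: -1/7403 ≈ -0.00013508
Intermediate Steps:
D(g) = 2*g*(g + 1/g) (D(g) = (g + 1/g)*(2*g) = 2*g*(g + 1/g))
1/(-9326 + (1913 + D(2))) = 1/(-9326 + (1913 + (2 + 2*2²))) = 1/(-9326 + (1913 + (2 + 2*4))) = 1/(-9326 + (1913 + (2 + 8))) = 1/(-9326 + (1913 + 10)) = 1/(-9326 + 1923) = 1/(-7403) = -1/7403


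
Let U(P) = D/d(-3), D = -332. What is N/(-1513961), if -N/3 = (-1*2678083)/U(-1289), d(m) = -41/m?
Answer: 109801403/502635052 ≈ 0.21845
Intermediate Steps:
U(P) = -996/41 (U(P) = -332/((-41/(-3))) = -332/((-41*(-⅓))) = -332/41/3 = -332*3/41 = -996/41)
N = -109801403/332 (N = -3*(-1*2678083)/(-996/41) = -(-8034249)*(-41)/996 = -3*109801403/996 = -109801403/332 ≈ -3.3073e+5)
N/(-1513961) = -109801403/332/(-1513961) = -109801403/332*(-1/1513961) = 109801403/502635052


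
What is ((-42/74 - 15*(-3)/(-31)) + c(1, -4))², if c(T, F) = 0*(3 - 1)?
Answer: 5363856/1315609 ≈ 4.0771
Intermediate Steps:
c(T, F) = 0 (c(T, F) = 0*2 = 0)
((-42/74 - 15*(-3)/(-31)) + c(1, -4))² = ((-42/74 - 15*(-3)/(-31)) + 0)² = ((-42*1/74 + 45*(-1/31)) + 0)² = ((-21/37 - 45/31) + 0)² = (-2316/1147 + 0)² = (-2316/1147)² = 5363856/1315609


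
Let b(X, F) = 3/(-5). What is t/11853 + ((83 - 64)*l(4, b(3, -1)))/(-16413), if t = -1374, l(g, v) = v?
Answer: -12453521/108079605 ≈ -0.11523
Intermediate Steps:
b(X, F) = -3/5 (b(X, F) = 3*(-1/5) = -3/5)
t/11853 + ((83 - 64)*l(4, b(3, -1)))/(-16413) = -1374/11853 + ((83 - 64)*(-3/5))/(-16413) = -1374*1/11853 + (19*(-3/5))*(-1/16413) = -458/3951 - 57/5*(-1/16413) = -458/3951 + 19/27355 = -12453521/108079605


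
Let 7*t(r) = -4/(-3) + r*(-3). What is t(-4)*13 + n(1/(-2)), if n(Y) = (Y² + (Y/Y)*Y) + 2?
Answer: 2227/84 ≈ 26.512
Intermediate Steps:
n(Y) = 2 + Y + Y² (n(Y) = (Y² + 1*Y) + 2 = (Y² + Y) + 2 = (Y + Y²) + 2 = 2 + Y + Y²)
t(r) = 4/21 - 3*r/7 (t(r) = (-4/(-3) + r*(-3))/7 = (-4*(-⅓) - 3*r)/7 = (4/3 - 3*r)/7 = 4/21 - 3*r/7)
t(-4)*13 + n(1/(-2)) = (4/21 - 3/7*(-4))*13 + (2 + 1/(-2) + (1/(-2))²) = (4/21 + 12/7)*13 + (2 - ½ + (-½)²) = (40/21)*13 + (2 - ½ + ¼) = 520/21 + 7/4 = 2227/84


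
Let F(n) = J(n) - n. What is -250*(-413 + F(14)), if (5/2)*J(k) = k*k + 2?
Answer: 86950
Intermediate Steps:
J(k) = ⅘ + 2*k²/5 (J(k) = 2*(k*k + 2)/5 = 2*(k² + 2)/5 = 2*(2 + k²)/5 = ⅘ + 2*k²/5)
F(n) = ⅘ - n + 2*n²/5 (F(n) = (⅘ + 2*n²/5) - n = ⅘ - n + 2*n²/5)
-250*(-413 + F(14)) = -250*(-413 + (⅘ - 1*14 + (⅖)*14²)) = -250*(-413 + (⅘ - 14 + (⅖)*196)) = -250*(-413 + (⅘ - 14 + 392/5)) = -250*(-413 + 326/5) = -250*(-1739/5) = 86950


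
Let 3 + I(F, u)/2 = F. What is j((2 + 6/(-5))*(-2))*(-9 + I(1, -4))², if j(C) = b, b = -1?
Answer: -169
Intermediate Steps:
I(F, u) = -6 + 2*F
j(C) = -1
j((2 + 6/(-5))*(-2))*(-9 + I(1, -4))² = -(-9 + (-6 + 2*1))² = -(-9 + (-6 + 2))² = -(-9 - 4)² = -1*(-13)² = -1*169 = -169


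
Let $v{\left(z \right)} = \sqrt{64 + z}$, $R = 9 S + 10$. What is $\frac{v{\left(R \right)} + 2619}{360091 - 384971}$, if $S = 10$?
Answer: $- \frac{2619}{24880} - \frac{\sqrt{41}}{12440} \approx -0.10578$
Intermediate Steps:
$R = 100$ ($R = 9 \cdot 10 + 10 = 90 + 10 = 100$)
$\frac{v{\left(R \right)} + 2619}{360091 - 384971} = \frac{\sqrt{64 + 100} + 2619}{360091 - 384971} = \frac{\sqrt{164} + 2619}{-24880} = \left(2 \sqrt{41} + 2619\right) \left(- \frac{1}{24880}\right) = \left(2619 + 2 \sqrt{41}\right) \left(- \frac{1}{24880}\right) = - \frac{2619}{24880} - \frac{\sqrt{41}}{12440}$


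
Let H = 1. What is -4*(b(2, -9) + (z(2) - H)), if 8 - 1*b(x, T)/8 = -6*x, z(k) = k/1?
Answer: -644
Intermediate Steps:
z(k) = k (z(k) = k*1 = k)
b(x, T) = 64 + 48*x (b(x, T) = 64 - (-48)*x = 64 + 48*x)
-4*(b(2, -9) + (z(2) - H)) = -4*((64 + 48*2) + (2 - 1*1)) = -4*((64 + 96) + (2 - 1)) = -4*(160 + 1) = -4*161 = -644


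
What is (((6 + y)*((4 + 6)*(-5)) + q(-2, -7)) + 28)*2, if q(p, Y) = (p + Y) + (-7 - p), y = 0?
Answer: -572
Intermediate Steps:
q(p, Y) = -7 + Y (q(p, Y) = (Y + p) + (-7 - p) = -7 + Y)
(((6 + y)*((4 + 6)*(-5)) + q(-2, -7)) + 28)*2 = (((6 + 0)*((4 + 6)*(-5)) + (-7 - 7)) + 28)*2 = ((6*(10*(-5)) - 14) + 28)*2 = ((6*(-50) - 14) + 28)*2 = ((-300 - 14) + 28)*2 = (-314 + 28)*2 = -286*2 = -572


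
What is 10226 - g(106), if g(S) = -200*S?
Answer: 31426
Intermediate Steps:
10226 - g(106) = 10226 - (-200)*106 = 10226 - 1*(-21200) = 10226 + 21200 = 31426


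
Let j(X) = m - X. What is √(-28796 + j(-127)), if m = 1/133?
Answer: 12*I*√3521707/133 ≈ 169.32*I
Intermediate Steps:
m = 1/133 ≈ 0.0075188
j(X) = 1/133 - X
√(-28796 + j(-127)) = √(-28796 + (1/133 - 1*(-127))) = √(-28796 + (1/133 + 127)) = √(-28796 + 16892/133) = √(-3812976/133) = 12*I*√3521707/133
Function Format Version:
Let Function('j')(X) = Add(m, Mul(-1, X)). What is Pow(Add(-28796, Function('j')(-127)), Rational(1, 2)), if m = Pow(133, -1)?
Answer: Mul(Rational(12, 133), I, Pow(3521707, Rational(1, 2))) ≈ Mul(169.32, I)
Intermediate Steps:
m = Rational(1, 133) ≈ 0.0075188
Function('j')(X) = Add(Rational(1, 133), Mul(-1, X))
Pow(Add(-28796, Function('j')(-127)), Rational(1, 2)) = Pow(Add(-28796, Add(Rational(1, 133), Mul(-1, -127))), Rational(1, 2)) = Pow(Add(-28796, Add(Rational(1, 133), 127)), Rational(1, 2)) = Pow(Add(-28796, Rational(16892, 133)), Rational(1, 2)) = Pow(Rational(-3812976, 133), Rational(1, 2)) = Mul(Rational(12, 133), I, Pow(3521707, Rational(1, 2)))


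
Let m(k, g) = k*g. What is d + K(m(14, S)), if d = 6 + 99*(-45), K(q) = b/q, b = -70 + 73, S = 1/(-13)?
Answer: -62325/14 ≈ -4451.8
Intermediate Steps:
S = -1/13 ≈ -0.076923
m(k, g) = g*k
b = 3
K(q) = 3/q
d = -4449 (d = 6 - 4455 = -4449)
d + K(m(14, S)) = -4449 + 3/((-1/13*14)) = -4449 + 3/(-14/13) = -4449 + 3*(-13/14) = -4449 - 39/14 = -62325/14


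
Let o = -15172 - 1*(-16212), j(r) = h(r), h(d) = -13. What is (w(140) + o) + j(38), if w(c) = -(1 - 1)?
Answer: 1027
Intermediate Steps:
w(c) = 0 (w(c) = -1*0 = 0)
j(r) = -13
o = 1040 (o = -15172 + 16212 = 1040)
(w(140) + o) + j(38) = (0 + 1040) - 13 = 1040 - 13 = 1027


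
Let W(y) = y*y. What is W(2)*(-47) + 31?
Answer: -157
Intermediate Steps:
W(y) = y²
W(2)*(-47) + 31 = 2²*(-47) + 31 = 4*(-47) + 31 = -188 + 31 = -157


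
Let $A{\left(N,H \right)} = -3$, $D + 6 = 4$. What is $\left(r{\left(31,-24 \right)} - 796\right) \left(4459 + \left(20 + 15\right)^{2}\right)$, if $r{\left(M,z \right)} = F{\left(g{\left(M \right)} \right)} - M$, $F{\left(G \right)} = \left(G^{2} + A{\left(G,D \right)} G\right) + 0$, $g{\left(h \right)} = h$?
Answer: $233044$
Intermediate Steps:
$D = -2$ ($D = -6 + 4 = -2$)
$F{\left(G \right)} = G^{2} - 3 G$ ($F{\left(G \right)} = \left(G^{2} - 3 G\right) + 0 = G^{2} - 3 G$)
$r{\left(M,z \right)} = - M + M \left(-3 + M\right)$ ($r{\left(M,z \right)} = M \left(-3 + M\right) - M = - M + M \left(-3 + M\right)$)
$\left(r{\left(31,-24 \right)} - 796\right) \left(4459 + \left(20 + 15\right)^{2}\right) = \left(31 \left(-4 + 31\right) - 796\right) \left(4459 + \left(20 + 15\right)^{2}\right) = \left(31 \cdot 27 - 796\right) \left(4459 + 35^{2}\right) = \left(837 - 796\right) \left(4459 + 1225\right) = 41 \cdot 5684 = 233044$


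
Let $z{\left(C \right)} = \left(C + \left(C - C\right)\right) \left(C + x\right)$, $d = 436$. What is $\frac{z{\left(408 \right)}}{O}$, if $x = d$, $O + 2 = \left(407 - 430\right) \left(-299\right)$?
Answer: $\frac{344352}{6875} \approx 50.088$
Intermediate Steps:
$O = 6875$ ($O = -2 + \left(407 - 430\right) \left(-299\right) = -2 - -6877 = -2 + 6877 = 6875$)
$x = 436$
$z{\left(C \right)} = C \left(436 + C\right)$ ($z{\left(C \right)} = \left(C + \left(C - C\right)\right) \left(C + 436\right) = \left(C + 0\right) \left(436 + C\right) = C \left(436 + C\right)$)
$\frac{z{\left(408 \right)}}{O} = \frac{408 \left(436 + 408\right)}{6875} = 408 \cdot 844 \cdot \frac{1}{6875} = 344352 \cdot \frac{1}{6875} = \frac{344352}{6875}$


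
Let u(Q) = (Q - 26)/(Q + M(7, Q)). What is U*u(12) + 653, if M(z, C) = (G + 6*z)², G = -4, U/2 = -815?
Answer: 34771/52 ≈ 668.67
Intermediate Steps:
U = -1630 (U = 2*(-815) = -1630)
M(z, C) = (-4 + 6*z)²
u(Q) = (-26 + Q)/(1444 + Q) (u(Q) = (Q - 26)/(Q + 4*(-2 + 3*7)²) = (-26 + Q)/(Q + 4*(-2 + 21)²) = (-26 + Q)/(Q + 4*19²) = (-26 + Q)/(Q + 4*361) = (-26 + Q)/(Q + 1444) = (-26 + Q)/(1444 + Q))
U*u(12) + 653 = -1630*(-26 + 12)/(1444 + 12) + 653 = -1630*(-14)/1456 + 653 = -815*(-14)/728 + 653 = -1630*(-1/104) + 653 = 815/52 + 653 = 34771/52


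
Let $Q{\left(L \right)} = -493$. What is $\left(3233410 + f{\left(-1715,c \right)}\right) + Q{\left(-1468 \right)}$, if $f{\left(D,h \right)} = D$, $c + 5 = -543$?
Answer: $3231202$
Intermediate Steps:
$c = -548$ ($c = -5 - 543 = -548$)
$\left(3233410 + f{\left(-1715,c \right)}\right) + Q{\left(-1468 \right)} = \left(3233410 - 1715\right) - 493 = 3231695 - 493 = 3231202$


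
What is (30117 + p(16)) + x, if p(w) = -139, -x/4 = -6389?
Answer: 55534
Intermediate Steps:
x = 25556 (x = -4*(-6389) = 25556)
(30117 + p(16)) + x = (30117 - 139) + 25556 = 29978 + 25556 = 55534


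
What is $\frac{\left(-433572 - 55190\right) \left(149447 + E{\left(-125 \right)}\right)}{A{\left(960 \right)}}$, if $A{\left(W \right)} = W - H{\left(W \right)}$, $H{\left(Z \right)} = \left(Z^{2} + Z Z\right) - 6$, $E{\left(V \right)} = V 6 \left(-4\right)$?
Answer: $\frac{37255150307}{921117} \approx 40446.0$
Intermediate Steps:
$E{\left(V \right)} = - 24 V$ ($E{\left(V \right)} = 6 V \left(-4\right) = - 24 V$)
$H{\left(Z \right)} = -6 + 2 Z^{2}$ ($H{\left(Z \right)} = \left(Z^{2} + Z^{2}\right) - 6 = 2 Z^{2} - 6 = -6 + 2 Z^{2}$)
$A{\left(W \right)} = 6 + W - 2 W^{2}$ ($A{\left(W \right)} = W - \left(-6 + 2 W^{2}\right) = 6 + W - 2 W^{2}$)
$\frac{\left(-433572 - 55190\right) \left(149447 + E{\left(-125 \right)}\right)}{A{\left(960 \right)}} = \frac{\left(-433572 - 55190\right) \left(149447 - -3000\right)}{6 + 960 - 2 \cdot 960^{2}} = \frac{\left(-488762\right) \left(149447 + 3000\right)}{6 + 960 - 1843200} = \frac{\left(-488762\right) 152447}{6 + 960 - 1843200} = - \frac{74510300614}{-1842234} = \left(-74510300614\right) \left(- \frac{1}{1842234}\right) = \frac{37255150307}{921117}$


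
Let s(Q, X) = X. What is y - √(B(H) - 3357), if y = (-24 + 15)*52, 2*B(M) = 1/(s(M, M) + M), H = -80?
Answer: -468 - I*√5371205/40 ≈ -468.0 - 57.94*I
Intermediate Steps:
B(M) = 1/(4*M) (B(M) = 1/(2*(M + M)) = 1/(2*((2*M))) = (1/(2*M))/2 = 1/(4*M))
y = -468 (y = -9*52 = -468)
y - √(B(H) - 3357) = -468 - √((¼)/(-80) - 3357) = -468 - √((¼)*(-1/80) - 3357) = -468 - √(-1/320 - 3357) = -468 - √(-1074241/320) = -468 - I*√5371205/40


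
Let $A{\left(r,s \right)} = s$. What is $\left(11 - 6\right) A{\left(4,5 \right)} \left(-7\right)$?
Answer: $-175$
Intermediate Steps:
$\left(11 - 6\right) A{\left(4,5 \right)} \left(-7\right) = \left(11 - 6\right) 5 \left(-7\right) = 5 \cdot 5 \left(-7\right) = 25 \left(-7\right) = -175$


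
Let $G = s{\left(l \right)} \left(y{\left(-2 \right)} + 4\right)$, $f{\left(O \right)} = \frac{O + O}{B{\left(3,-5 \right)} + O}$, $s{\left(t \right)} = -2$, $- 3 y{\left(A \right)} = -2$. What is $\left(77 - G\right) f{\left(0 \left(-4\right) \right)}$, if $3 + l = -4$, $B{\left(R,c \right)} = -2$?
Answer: $0$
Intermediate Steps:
$l = -7$ ($l = -3 - 4 = -7$)
$y{\left(A \right)} = \frac{2}{3}$ ($y{\left(A \right)} = \left(- \frac{1}{3}\right) \left(-2\right) = \frac{2}{3}$)
$f{\left(O \right)} = \frac{2 O}{-2 + O}$ ($f{\left(O \right)} = \frac{O + O}{-2 + O} = \frac{2 O}{-2 + O}$)
$G = - \frac{28}{3}$ ($G = - 2 \left(\frac{2}{3} + 4\right) = \left(-2\right) \frac{14}{3} = - \frac{28}{3} \approx -9.3333$)
$\left(77 - G\right) f{\left(0 \left(-4\right) \right)} = \left(77 - - \frac{28}{3}\right) \frac{2 \cdot 0 \left(-4\right)}{-2 + 0 \left(-4\right)} = \left(77 + \frac{28}{3}\right) 2 \cdot 0 \frac{1}{-2 + 0} = \frac{259 \cdot 2 \cdot 0 \frac{1}{-2}}{3} = \frac{259 \cdot 2 \cdot 0 \left(- \frac{1}{2}\right)}{3} = \frac{259}{3} \cdot 0 = 0$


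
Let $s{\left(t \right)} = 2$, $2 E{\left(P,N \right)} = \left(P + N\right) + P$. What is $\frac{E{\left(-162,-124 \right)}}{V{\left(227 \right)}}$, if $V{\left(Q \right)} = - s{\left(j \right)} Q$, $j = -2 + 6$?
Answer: $\frac{112}{227} \approx 0.49339$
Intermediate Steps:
$E{\left(P,N \right)} = P + \frac{N}{2}$ ($E{\left(P,N \right)} = \frac{\left(P + N\right) + P}{2} = \frac{\left(N + P\right) + P}{2} = \frac{N + 2 P}{2} = P + \frac{N}{2}$)
$j = 4$
$V{\left(Q \right)} = - 2 Q$ ($V{\left(Q \right)} = \left(-1\right) 2 Q = - 2 Q$)
$\frac{E{\left(-162,-124 \right)}}{V{\left(227 \right)}} = \frac{-162 + \frac{1}{2} \left(-124\right)}{\left(-2\right) 227} = \frac{-162 - 62}{-454} = \left(-224\right) \left(- \frac{1}{454}\right) = \frac{112}{227}$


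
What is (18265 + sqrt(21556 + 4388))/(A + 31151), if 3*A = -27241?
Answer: 54795/66212 + 3*sqrt(6486)/33106 ≈ 0.83487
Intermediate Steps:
A = -27241/3 (A = (1/3)*(-27241) = -27241/3 ≈ -9080.3)
(18265 + sqrt(21556 + 4388))/(A + 31151) = (18265 + sqrt(21556 + 4388))/(-27241/3 + 31151) = (18265 + sqrt(25944))/(66212/3) = (18265 + 2*sqrt(6486))*(3/66212) = 54795/66212 + 3*sqrt(6486)/33106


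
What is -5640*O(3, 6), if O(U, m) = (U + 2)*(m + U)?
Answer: -253800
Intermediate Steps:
O(U, m) = (2 + U)*(U + m)
-5640*O(3, 6) = -5640*(3² + 2*3 + 2*6 + 3*6) = -5640*(9 + 6 + 12 + 18) = -5640*45 = -253800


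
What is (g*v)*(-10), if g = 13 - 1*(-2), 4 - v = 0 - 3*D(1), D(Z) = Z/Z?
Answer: -1050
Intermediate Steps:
D(Z) = 1
v = 7 (v = 4 - (0 - 3*1) = 4 - (0 - 3) = 4 - 1*(-3) = 4 + 3 = 7)
g = 15 (g = 13 + 2 = 15)
(g*v)*(-10) = (15*7)*(-10) = 105*(-10) = -1050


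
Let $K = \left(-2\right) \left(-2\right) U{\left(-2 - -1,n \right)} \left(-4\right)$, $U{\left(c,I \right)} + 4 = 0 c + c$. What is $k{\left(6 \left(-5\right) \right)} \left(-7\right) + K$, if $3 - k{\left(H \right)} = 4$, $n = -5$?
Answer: $87$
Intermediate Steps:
$U{\left(c,I \right)} = -4 + c$ ($U{\left(c,I \right)} = -4 + \left(0 c + c\right) = -4 + \left(0 + c\right) = -4 + c$)
$k{\left(H \right)} = -1$ ($k{\left(H \right)} = 3 - 4 = -1$)
$K = 80$ ($K = \left(-2\right) \left(-2\right) \left(-4 - 1\right) \left(-4\right) = 4 \left(-4 + \left(-2 + 1\right)\right) \left(-4\right) = 4 \left(-4 - 1\right) \left(-4\right) = 4 \left(-5\right) \left(-4\right) = \left(-20\right) \left(-4\right) = 80$)
$k{\left(6 \left(-5\right) \right)} \left(-7\right) + K = \left(-1\right) \left(-7\right) + 80 = 7 + 80 = 87$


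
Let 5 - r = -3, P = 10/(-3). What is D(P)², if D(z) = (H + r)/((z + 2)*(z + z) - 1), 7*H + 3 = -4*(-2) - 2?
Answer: 281961/247009 ≈ 1.1415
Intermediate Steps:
P = -10/3 (P = 10*(-⅓) = -10/3 ≈ -3.3333)
r = 8 (r = 5 - 1*(-3) = 5 + 3 = 8)
H = 3/7 (H = -3/7 + (-4*(-2) - 2)/7 = -3/7 + (8 - 2)/7 = -3/7 + (⅐)*6 = -3/7 + 6/7 = 3/7 ≈ 0.42857)
D(z) = 59/(7*(-1 + 2*z*(2 + z))) (D(z) = (3/7 + 8)/((z + 2)*(z + z) - 1) = 59/(7*((2 + z)*(2*z) - 1)) = 59/(7*(2*z*(2 + z) - 1)) = 59/(7*(-1 + 2*z*(2 + z))))
D(P)² = (59/(7*(-1 + 2*(-10/3)² + 4*(-10/3))))² = (59/(7*(-1 + 2*(100/9) - 40/3)))² = (59/(7*(-1 + 200/9 - 40/3)))² = (59/(7*(71/9)))² = ((59/7)*(9/71))² = (531/497)² = 281961/247009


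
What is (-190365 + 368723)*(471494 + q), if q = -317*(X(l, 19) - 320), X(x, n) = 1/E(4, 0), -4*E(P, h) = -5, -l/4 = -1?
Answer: 510710653916/5 ≈ 1.0214e+11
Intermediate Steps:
l = 4 (l = -4*(-1) = 4)
E(P, h) = 5/4 (E(P, h) = -1/4*(-5) = 5/4)
X(x, n) = 4/5 (X(x, n) = 1/(5/4) = 4/5)
q = 505932/5 (q = -317*(4/5 - 320) = -317*(-1596/5) = 505932/5 ≈ 1.0119e+5)
(-190365 + 368723)*(471494 + q) = (-190365 + 368723)*(471494 + 505932/5) = 178358*(2863402/5) = 510710653916/5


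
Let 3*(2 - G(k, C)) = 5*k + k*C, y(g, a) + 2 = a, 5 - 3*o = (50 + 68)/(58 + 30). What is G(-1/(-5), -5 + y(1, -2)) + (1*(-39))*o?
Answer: -29899/660 ≈ -45.302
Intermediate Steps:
o = 161/132 (o = 5/3 - (50 + 68)/(3*(58 + 30)) = 5/3 - 118/(3*88) = 5/3 - ⅓*59/44 = 5/3 - 59/132 = 161/132 ≈ 1.2197)
y(g, a) = -2 + a
G(k, C) = 2 - 5*k/3 - C*k/3 (G(k, C) = 2 - (5*k + k*C)/3 = 2 - (5*k + C*k)/3 = 2 + (-5*k/3 - C*k/3) = 2 - 5*k/3 - C*k/3)
G(-1/(-5), -5 + y(1, -2)) + (1*(-39))*o = (2 - (-5)/(3*(-5)) - (-5 + (-2 - 2))*(-1/(-5))/3) + (1*(-39))*(161/132) = (2 - (-5)*(-1)/(3*5) - (-5 - 4)*(-1*(-⅕))/3) - 39*161/132 = (2 - 5/3*⅕ - ⅓*(-9)*⅕) - 2093/44 = (2 - ⅓ + ⅗) - 2093/44 = 34/15 - 2093/44 = -29899/660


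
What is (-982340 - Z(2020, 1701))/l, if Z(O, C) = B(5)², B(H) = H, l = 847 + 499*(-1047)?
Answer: 982365/521606 ≈ 1.8833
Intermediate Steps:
l = -521606 (l = 847 - 522453 = -521606)
Z(O, C) = 25 (Z(O, C) = 5² = 25)
(-982340 - Z(2020, 1701))/l = (-982340 - 1*25)/(-521606) = (-982340 - 25)*(-1/521606) = -982365*(-1/521606) = 982365/521606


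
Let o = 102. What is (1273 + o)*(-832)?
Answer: -1144000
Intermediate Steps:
(1273 + o)*(-832) = (1273 + 102)*(-832) = 1375*(-832) = -1144000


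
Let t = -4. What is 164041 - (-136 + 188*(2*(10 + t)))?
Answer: 161921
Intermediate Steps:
164041 - (-136 + 188*(2*(10 + t))) = 164041 - (-136 + 188*(2*(10 - 4))) = 164041 - (-136 + 188*(2*6)) = 164041 - (-136 + 188*12) = 164041 - (-136 + 2256) = 164041 - 1*2120 = 164041 - 2120 = 161921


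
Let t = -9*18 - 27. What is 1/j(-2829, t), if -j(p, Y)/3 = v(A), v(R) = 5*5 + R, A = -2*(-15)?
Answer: -1/165 ≈ -0.0060606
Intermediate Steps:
t = -189 (t = -162 - 27 = -189)
A = 30
v(R) = 25 + R
j(p, Y) = -165 (j(p, Y) = -3*(25 + 30) = -3*55 = -165)
1/j(-2829, t) = 1/(-165) = -1/165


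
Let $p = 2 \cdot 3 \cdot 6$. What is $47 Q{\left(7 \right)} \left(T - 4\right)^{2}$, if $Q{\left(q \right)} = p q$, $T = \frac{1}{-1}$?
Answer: $296100$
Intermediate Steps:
$T = -1$
$p = 36$ ($p = 6 \cdot 6 = 36$)
$Q{\left(q \right)} = 36 q$
$47 Q{\left(7 \right)} \left(T - 4\right)^{2} = 47 \cdot 36 \cdot 7 \left(-1 - 4\right)^{2} = 47 \cdot 252 \left(-5\right)^{2} = 11844 \cdot 25 = 296100$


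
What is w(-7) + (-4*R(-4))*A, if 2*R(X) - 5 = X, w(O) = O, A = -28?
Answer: 49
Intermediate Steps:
R(X) = 5/2 + X/2
w(-7) + (-4*R(-4))*A = -7 - 4*(5/2 + (½)*(-4))*(-28) = -7 - 4*(5/2 - 2)*(-28) = -7 - 4*½*(-28) = -7 - 2*(-28) = -7 + 56 = 49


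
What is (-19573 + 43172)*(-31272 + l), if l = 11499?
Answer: -466623027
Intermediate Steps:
(-19573 + 43172)*(-31272 + l) = (-19573 + 43172)*(-31272 + 11499) = 23599*(-19773) = -466623027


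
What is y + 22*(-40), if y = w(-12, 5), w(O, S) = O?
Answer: -892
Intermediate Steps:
y = -12
y + 22*(-40) = -12 + 22*(-40) = -12 - 880 = -892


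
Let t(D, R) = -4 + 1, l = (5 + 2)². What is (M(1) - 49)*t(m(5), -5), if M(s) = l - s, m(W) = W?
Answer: 3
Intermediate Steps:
l = 49 (l = 7² = 49)
t(D, R) = -3
M(s) = 49 - s
(M(1) - 49)*t(m(5), -5) = ((49 - 1*1) - 49)*(-3) = ((49 - 1) - 49)*(-3) = (48 - 49)*(-3) = -1*(-3) = 3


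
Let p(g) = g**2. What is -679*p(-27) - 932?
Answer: -495923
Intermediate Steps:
-679*p(-27) - 932 = -679*(-27)**2 - 932 = -679*729 - 932 = -494991 - 932 = -495923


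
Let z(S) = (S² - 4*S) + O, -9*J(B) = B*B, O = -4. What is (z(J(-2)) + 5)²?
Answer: 58081/6561 ≈ 8.8525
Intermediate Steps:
J(B) = -B²/9 (J(B) = -B*B/9 = -B²/9)
z(S) = -4 + S² - 4*S (z(S) = (S² - 4*S) - 4 = -4 + S² - 4*S)
(z(J(-2)) + 5)² = ((-4 + (-⅑*(-2)²)² - (-4)*(-2)²/9) + 5)² = ((-4 + (-⅑*4)² - (-4)*4/9) + 5)² = ((-4 + (-4/9)² - 4*(-4/9)) + 5)² = ((-4 + 16/81 + 16/9) + 5)² = (-164/81 + 5)² = (241/81)² = 58081/6561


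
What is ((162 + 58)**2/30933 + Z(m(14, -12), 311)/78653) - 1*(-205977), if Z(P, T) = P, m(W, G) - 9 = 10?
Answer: 501140338302200/2432973249 ≈ 2.0598e+5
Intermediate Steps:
m(W, G) = 19 (m(W, G) = 9 + 10 = 19)
((162 + 58)**2/30933 + Z(m(14, -12), 311)/78653) - 1*(-205977) = ((162 + 58)**2/30933 + 19/78653) - 1*(-205977) = (220**2*(1/30933) + 19*(1/78653)) + 205977 = (48400*(1/30933) + 19/78653) + 205977 = (48400/30933 + 19/78653) + 205977 = 3807392927/2432973249 + 205977 = 501140338302200/2432973249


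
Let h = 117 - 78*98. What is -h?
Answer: 7527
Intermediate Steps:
h = -7527 (h = 117 - 7644 = -7527)
-h = -1*(-7527) = 7527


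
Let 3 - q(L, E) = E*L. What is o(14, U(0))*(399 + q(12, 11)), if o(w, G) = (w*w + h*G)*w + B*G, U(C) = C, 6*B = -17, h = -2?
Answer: 740880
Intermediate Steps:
B = -17/6 (B = (⅙)*(-17) = -17/6 ≈ -2.8333)
q(L, E) = 3 - E*L
o(w, G) = -17*G/6 + w*(w² - 2*G) (o(w, G) = (w*w - 2*G)*w - 17*G/6 = (w² - 2*G)*w - 17*G/6 = w*(w² - 2*G) - 17*G/6 = -17*G/6 + w*(w² - 2*G))
o(14, U(0))*(399 + q(12, 11)) = (14³ - 17/6*0 - 2*0*14)*(399 + (3 - 1*11*12)) = (2744 + 0 + 0)*(399 + (3 - 132)) = 2744*(399 - 129) = 2744*270 = 740880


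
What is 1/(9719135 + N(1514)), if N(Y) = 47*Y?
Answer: 1/9790293 ≈ 1.0214e-7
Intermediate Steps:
1/(9719135 + N(1514)) = 1/(9719135 + 47*1514) = 1/(9719135 + 71158) = 1/9790293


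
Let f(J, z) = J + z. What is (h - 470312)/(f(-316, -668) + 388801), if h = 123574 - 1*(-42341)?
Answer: -7079/9019 ≈ -0.78490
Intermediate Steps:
h = 165915 (h = 123574 + 42341 = 165915)
(h - 470312)/(f(-316, -668) + 388801) = (165915 - 470312)/((-316 - 668) + 388801) = -304397/(-984 + 388801) = -304397/387817 = -304397*1/387817 = -7079/9019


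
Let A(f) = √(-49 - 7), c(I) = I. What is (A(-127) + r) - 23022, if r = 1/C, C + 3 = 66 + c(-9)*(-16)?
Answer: -4765553/207 + 2*I*√14 ≈ -23022.0 + 7.4833*I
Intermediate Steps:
A(f) = 2*I*√14 (A(f) = √(-56) = 2*I*√14)
C = 207 (C = -3 + (66 - 9*(-16)) = -3 + (66 + 144) = -3 + 210 = 207)
r = 1/207 ≈ 0.0048309
(A(-127) + r) - 23022 = (2*I*√14 + 1/207) - 23022 = (1/207 + 2*I*√14) - 23022 = -4765553/207 + 2*I*√14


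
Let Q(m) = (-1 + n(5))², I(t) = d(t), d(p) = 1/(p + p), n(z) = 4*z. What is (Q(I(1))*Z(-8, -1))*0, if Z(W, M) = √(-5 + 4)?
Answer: 0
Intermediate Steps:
Z(W, M) = I (Z(W, M) = √(-1) = I)
d(p) = 1/(2*p)
I(t) = 1/(2*t)
Q(m) = 361 (Q(m) = (-1 + 4*5)² = (-1 + 20)² = 19² = 361)
(Q(I(1))*Z(-8, -1))*0 = (361*I)*0 = 0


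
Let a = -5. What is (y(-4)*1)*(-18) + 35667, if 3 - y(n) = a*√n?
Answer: 35613 - 180*I ≈ 35613.0 - 180.0*I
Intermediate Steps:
y(n) = 3 + 5*√n (y(n) = 3 - (-5)*√n = 3 + 5*√n)
(y(-4)*1)*(-18) + 35667 = ((3 + 5*√(-4))*1)*(-18) + 35667 = ((3 + 5*(2*I))*1)*(-18) + 35667 = ((3 + 10*I)*1)*(-18) + 35667 = (3 + 10*I)*(-18) + 35667 = (-54 - 180*I) + 35667 = 35613 - 180*I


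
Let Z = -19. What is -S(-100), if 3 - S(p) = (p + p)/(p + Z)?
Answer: -157/119 ≈ -1.3193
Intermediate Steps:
S(p) = 3 - 2*p/(-19 + p) (S(p) = 3 - (p + p)/(p - 19) = 3 - 2*p/(-19 + p))
-S(-100) = -(-57 - 100)/(-19 - 100) = -(-157)/(-119) = -(-1)*(-157)/119 = -1*157/119 = -157/119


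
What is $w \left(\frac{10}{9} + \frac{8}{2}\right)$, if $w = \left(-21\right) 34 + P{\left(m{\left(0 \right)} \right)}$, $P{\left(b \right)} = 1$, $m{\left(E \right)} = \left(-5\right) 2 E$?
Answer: $- \frac{32798}{9} \approx -3644.2$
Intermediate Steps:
$m{\left(E \right)} = - 10 E$
$w = -713$ ($w = \left(-21\right) 34 + 1 = -714 + 1 = -713$)
$w \left(\frac{10}{9} + \frac{8}{2}\right) = - 713 \left(\frac{10}{9} + \frac{8}{2}\right) = - 713 \left(10 \cdot \frac{1}{9} + 8 \cdot \frac{1}{2}\right) = - 713 \left(\frac{10}{9} + 4\right) = \left(-713\right) \frac{46}{9} = - \frac{32798}{9}$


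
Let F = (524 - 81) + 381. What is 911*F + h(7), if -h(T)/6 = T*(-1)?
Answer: 750706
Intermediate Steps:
h(T) = 6*T (h(T) = -6*T*(-1) = -(-6)*T = 6*T)
F = 824 (F = 443 + 381 = 824)
911*F + h(7) = 911*824 + 6*7 = 750664 + 42 = 750706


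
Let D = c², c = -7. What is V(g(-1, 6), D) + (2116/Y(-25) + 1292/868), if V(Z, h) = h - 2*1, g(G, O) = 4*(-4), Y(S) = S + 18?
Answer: -55074/217 ≈ -253.80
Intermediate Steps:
Y(S) = 18 + S
D = 49 (D = (-7)² = 49)
g(G, O) = -16
V(Z, h) = -2 + h (V(Z, h) = h - 2 = -2 + h)
V(g(-1, 6), D) + (2116/Y(-25) + 1292/868) = (-2 + 49) + (2116/(18 - 25) + 1292/868) = 47 + (2116/(-7) + 1292*(1/868)) = 47 + (2116*(-⅐) + 323/217) = 47 + (-2116/7 + 323/217) = 47 - 65273/217 = -55074/217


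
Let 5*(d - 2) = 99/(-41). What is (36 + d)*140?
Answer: 215348/41 ≈ 5252.4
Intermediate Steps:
d = 311/205 (d = 2 + (99/(-41))/5 = 2 + (99*(-1/41))/5 = 2 + (⅕)*(-99/41) = 2 - 99/205 = 311/205 ≈ 1.5171)
(36 + d)*140 = (36 + 311/205)*140 = (7691/205)*140 = 215348/41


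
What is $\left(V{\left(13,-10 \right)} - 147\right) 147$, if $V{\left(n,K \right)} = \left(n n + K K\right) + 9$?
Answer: $19257$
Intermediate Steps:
$V{\left(n,K \right)} = 9 + K^{2} + n^{2}$ ($V{\left(n,K \right)} = \left(n^{2} + K^{2}\right) + 9 = \left(K^{2} + n^{2}\right) + 9 = 9 + K^{2} + n^{2}$)
$\left(V{\left(13,-10 \right)} - 147\right) 147 = \left(\left(9 + \left(-10\right)^{2} + 13^{2}\right) - 147\right) 147 = \left(\left(9 + 100 + 169\right) - 147\right) 147 = \left(278 - 147\right) 147 = 131 \cdot 147 = 19257$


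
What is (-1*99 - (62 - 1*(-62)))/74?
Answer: -223/74 ≈ -3.0135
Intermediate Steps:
(-1*99 - (62 - 1*(-62)))/74 = (-99 - (62 + 62))*(1/74) = (-99 - 1*124)*(1/74) = (-99 - 124)*(1/74) = -223*1/74 = -223/74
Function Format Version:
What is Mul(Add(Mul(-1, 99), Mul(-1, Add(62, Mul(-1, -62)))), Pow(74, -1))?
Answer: Rational(-223, 74) ≈ -3.0135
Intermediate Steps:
Mul(Add(Mul(-1, 99), Mul(-1, Add(62, Mul(-1, -62)))), Pow(74, -1)) = Mul(Add(-99, Mul(-1, Add(62, 62))), Rational(1, 74)) = Mul(Add(-99, Mul(-1, 124)), Rational(1, 74)) = Mul(Add(-99, -124), Rational(1, 74)) = Mul(-223, Rational(1, 74)) = Rational(-223, 74)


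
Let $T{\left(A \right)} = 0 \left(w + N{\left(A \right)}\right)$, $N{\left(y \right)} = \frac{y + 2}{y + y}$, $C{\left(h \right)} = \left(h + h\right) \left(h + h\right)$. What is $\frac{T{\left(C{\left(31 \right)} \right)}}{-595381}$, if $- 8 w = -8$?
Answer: $0$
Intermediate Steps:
$w = 1$ ($w = \left(- \frac{1}{8}\right) \left(-8\right) = 1$)
$C{\left(h \right)} = 4 h^{2}$ ($C{\left(h \right)} = 2 h 2 h = 4 h^{2}$)
$N{\left(y \right)} = \frac{2 + y}{2 y}$
$T{\left(A \right)} = 0$ ($T{\left(A \right)} = 0 \left(1 + \frac{2 + A}{2 A}\right) = 0$)
$\frac{T{\left(C{\left(31 \right)} \right)}}{-595381} = \frac{0}{-595381} = 0 \left(- \frac{1}{595381}\right) = 0$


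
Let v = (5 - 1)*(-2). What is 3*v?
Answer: -24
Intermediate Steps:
v = -8 (v = 4*(-2) = -8)
3*v = 3*(-8) = -24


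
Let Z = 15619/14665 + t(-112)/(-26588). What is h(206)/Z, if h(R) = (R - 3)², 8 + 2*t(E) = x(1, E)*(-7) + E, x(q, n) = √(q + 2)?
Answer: 26747174969150817475840/692749466096126461 - 3298905813390665800*√3/692749466096126461 ≈ 38602.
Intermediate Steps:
x(q, n) = √(2 + q)
t(E) = -4 + E/2 - 7*√3/2 (t(E) = -4 + (√(2 + 1)*(-7) + E)/2 = -4 + (√3*(-7) + E)/2 = -4 + (-7*√3 + E)/2 = -4 + (E - 7*√3)/2 = -4 + (E/2 - 7*√3/2) = -4 + E/2 - 7*√3/2)
h(R) = (-3 + R)²
Z = 104039468/97478255 + 7*√3/53176 (Z = 15619/14665 + (-4 + (½)*(-112) - 7*√3/2)/(-26588) = 15619*(1/14665) + (-4 - 56 - 7*√3/2)*(-1/26588) = 15619/14665 + (-60 - 7*√3/2)*(-1/26588) = 15619/14665 + (15/6647 + 7*√3/53176) = 104039468/97478255 + 7*√3/53176 ≈ 1.0675)
h(206)/Z = (-3 + 206)²/(104039468/97478255 + 7*√3/53176) = 203²/(104039468/97478255 + 7*√3/53176) = 41209/(104039468/97478255 + 7*√3/53176)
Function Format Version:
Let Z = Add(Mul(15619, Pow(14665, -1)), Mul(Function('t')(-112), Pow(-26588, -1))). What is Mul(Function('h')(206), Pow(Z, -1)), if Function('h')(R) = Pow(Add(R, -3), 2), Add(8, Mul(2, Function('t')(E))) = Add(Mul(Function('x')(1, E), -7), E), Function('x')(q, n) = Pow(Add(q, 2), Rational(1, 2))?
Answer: Add(Rational(26747174969150817475840, 692749466096126461), Mul(Rational(-3298905813390665800, 692749466096126461), Pow(3, Rational(1, 2)))) ≈ 38602.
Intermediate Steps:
Function('x')(q, n) = Pow(Add(2, q), Rational(1, 2))
Function('t')(E) = Add(-4, Mul(Rational(1, 2), E), Mul(Rational(-7, 2), Pow(3, Rational(1, 2)))) (Function('t')(E) = Add(-4, Mul(Rational(1, 2), Add(Mul(Pow(Add(2, 1), Rational(1, 2)), -7), E))) = Add(-4, Mul(Rational(1, 2), Add(Mul(Pow(3, Rational(1, 2)), -7), E))) = Add(-4, Mul(Rational(1, 2), Add(Mul(-7, Pow(3, Rational(1, 2))), E))) = Add(-4, Mul(Rational(1, 2), Add(E, Mul(-7, Pow(3, Rational(1, 2)))))) = Add(-4, Add(Mul(Rational(1, 2), E), Mul(Rational(-7, 2), Pow(3, Rational(1, 2))))) = Add(-4, Mul(Rational(1, 2), E), Mul(Rational(-7, 2), Pow(3, Rational(1, 2)))))
Function('h')(R) = Pow(Add(-3, R), 2)
Z = Add(Rational(104039468, 97478255), Mul(Rational(7, 53176), Pow(3, Rational(1, 2)))) (Z = Add(Mul(15619, Pow(14665, -1)), Mul(Add(-4, Mul(Rational(1, 2), -112), Mul(Rational(-7, 2), Pow(3, Rational(1, 2)))), Pow(-26588, -1))) = Add(Mul(15619, Rational(1, 14665)), Mul(Add(-4, -56, Mul(Rational(-7, 2), Pow(3, Rational(1, 2)))), Rational(-1, 26588))) = Add(Rational(15619, 14665), Mul(Add(-60, Mul(Rational(-7, 2), Pow(3, Rational(1, 2)))), Rational(-1, 26588))) = Add(Rational(15619, 14665), Add(Rational(15, 6647), Mul(Rational(7, 53176), Pow(3, Rational(1, 2))))) = Add(Rational(104039468, 97478255), Mul(Rational(7, 53176), Pow(3, Rational(1, 2)))) ≈ 1.0675)
Mul(Function('h')(206), Pow(Z, -1)) = Mul(Pow(Add(-3, 206), 2), Pow(Add(Rational(104039468, 97478255), Mul(Rational(7, 53176), Pow(3, Rational(1, 2)))), -1)) = Mul(Pow(203, 2), Pow(Add(Rational(104039468, 97478255), Mul(Rational(7, 53176), Pow(3, Rational(1, 2)))), -1)) = Mul(41209, Pow(Add(Rational(104039468, 97478255), Mul(Rational(7, 53176), Pow(3, Rational(1, 2)))), -1))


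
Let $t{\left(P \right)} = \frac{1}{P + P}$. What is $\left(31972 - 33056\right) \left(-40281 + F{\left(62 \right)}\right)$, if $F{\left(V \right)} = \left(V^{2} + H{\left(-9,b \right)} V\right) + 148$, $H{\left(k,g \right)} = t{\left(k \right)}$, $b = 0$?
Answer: $\frac{354069088}{9} \approx 3.9341 \cdot 10^{7}$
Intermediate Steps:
$t{\left(P \right)} = \frac{1}{2 P}$
$H{\left(k,g \right)} = \frac{1}{2 k}$
$F{\left(V \right)} = 148 + V^{2} - \frac{V}{18}$ ($F{\left(V \right)} = \left(V^{2} + \frac{1}{2 \left(-9\right)} V\right) + 148 = \left(V^{2} + \frac{1}{2} \left(- \frac{1}{9}\right) V\right) + 148 = \left(V^{2} - \frac{V}{18}\right) + 148 = 148 + V^{2} - \frac{V}{18}$)
$\left(31972 - 33056\right) \left(-40281 + F{\left(62 \right)}\right) = \left(31972 - 33056\right) \left(-40281 + \left(148 + 62^{2} - \frac{31}{9}\right)\right) = - 1084 \left(-40281 + \left(148 + 3844 - \frac{31}{9}\right)\right) = - 1084 \left(-40281 + \frac{35897}{9}\right) = \left(-1084\right) \left(- \frac{326632}{9}\right) = \frac{354069088}{9}$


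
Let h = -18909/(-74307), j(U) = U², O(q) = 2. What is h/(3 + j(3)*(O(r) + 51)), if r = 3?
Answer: 2101/3963040 ≈ 0.00053015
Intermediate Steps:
h = 6303/24769 (h = -18909*(-1/74307) = 6303/24769 ≈ 0.25447)
h/(3 + j(3)*(O(r) + 51)) = 6303/(24769*(3 + 3²*(2 + 51))) = 6303/(24769*(3 + 9*53)) = 6303/(24769*(3 + 477)) = (6303/24769)/480 = (6303/24769)*(1/480) = 2101/3963040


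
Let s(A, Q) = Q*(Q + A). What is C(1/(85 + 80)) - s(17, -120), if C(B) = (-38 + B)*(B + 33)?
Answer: -370641974/27225 ≈ -13614.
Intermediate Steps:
C(B) = (-38 + B)*(33 + B)
s(A, Q) = Q*(A + Q)
C(1/(85 + 80)) - s(17, -120) = (-1254 + (1/(85 + 80))**2 - 5/(85 + 80)) - (-120)*(17 - 120) = (-1254 + (1/165)**2 - 5/165) - (-120)*(-103) = (-1254 + (1/165)**2 - 5*1/165) - 1*12360 = (-1254 + 1/27225 - 1/33) - 12360 = -34140974/27225 - 12360 = -370641974/27225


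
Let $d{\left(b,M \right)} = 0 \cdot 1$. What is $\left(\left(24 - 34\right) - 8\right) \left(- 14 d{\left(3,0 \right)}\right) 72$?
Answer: $0$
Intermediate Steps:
$d{\left(b,M \right)} = 0$
$\left(\left(24 - 34\right) - 8\right) \left(- 14 d{\left(3,0 \right)}\right) 72 = \left(\left(24 - 34\right) - 8\right) \left(\left(-14\right) 0\right) 72 = \left(-10 - 8\right) 0 \cdot 72 = \left(-18\right) 0 \cdot 72 = 0 \cdot 72 = 0$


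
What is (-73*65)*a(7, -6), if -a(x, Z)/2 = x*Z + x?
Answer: -332150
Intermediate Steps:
a(x, Z) = -2*x - 2*Z*x (a(x, Z) = -2*(x*Z + x) = -2*(Z*x + x) = -2*(x + Z*x) = -2*x - 2*Z*x)
(-73*65)*a(7, -6) = (-73*65)*(-2*7*(1 - 6)) = -(-9490)*7*(-5) = -4745*70 = -332150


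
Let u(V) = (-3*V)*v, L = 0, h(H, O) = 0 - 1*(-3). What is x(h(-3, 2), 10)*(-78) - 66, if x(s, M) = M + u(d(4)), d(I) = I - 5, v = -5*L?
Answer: -846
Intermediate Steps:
h(H, O) = 3 (h(H, O) = 0 + 3 = 3)
v = 0 (v = -5*0 = 0)
d(I) = -5 + I
u(V) = 0 (u(V) = -3*V*0 = 0)
x(s, M) = M (x(s, M) = M + 0 = M)
x(h(-3, 2), 10)*(-78) - 66 = 10*(-78) - 66 = -780 - 66 = -846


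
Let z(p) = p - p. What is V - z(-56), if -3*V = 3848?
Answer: -3848/3 ≈ -1282.7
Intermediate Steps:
V = -3848/3 (V = -1/3*3848 = -3848/3 ≈ -1282.7)
z(p) = 0
V - z(-56) = -3848/3 - 1*0 = -3848/3 + 0 = -3848/3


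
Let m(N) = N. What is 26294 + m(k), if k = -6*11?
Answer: 26228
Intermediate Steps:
k = -66
26294 + m(k) = 26294 - 66 = 26228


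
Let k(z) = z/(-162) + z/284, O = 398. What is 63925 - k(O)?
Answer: 735277489/11502 ≈ 63926.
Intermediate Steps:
k(z) = -61*z/23004 (k(z) = z*(-1/162) + z*(1/284) = -z/162 + z/284 = -61*z/23004)
63925 - k(O) = 63925 - (-61)*398/23004 = 63925 - 1*(-12139/11502) = 63925 + 12139/11502 = 735277489/11502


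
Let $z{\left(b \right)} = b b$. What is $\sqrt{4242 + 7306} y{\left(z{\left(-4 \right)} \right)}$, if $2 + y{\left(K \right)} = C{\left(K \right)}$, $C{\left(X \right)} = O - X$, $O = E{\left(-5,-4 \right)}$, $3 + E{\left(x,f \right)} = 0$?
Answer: $- 42 \sqrt{2887} \approx -2256.7$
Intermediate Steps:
$E{\left(x,f \right)} = -3$ ($E{\left(x,f \right)} = -3 + 0 = -3$)
$O = -3$
$z{\left(b \right)} = b^{2}$
$C{\left(X \right)} = -3 - X$
$y{\left(K \right)} = -5 - K$ ($y{\left(K \right)} = -2 - \left(3 + K\right) = -5 - K$)
$\sqrt{4242 + 7306} y{\left(z{\left(-4 \right)} \right)} = \sqrt{4242 + 7306} \left(-5 - \left(-4\right)^{2}\right) = \sqrt{11548} \left(-5 - 16\right) = 2 \sqrt{2887} \left(-5 - 16\right) = 2 \sqrt{2887} \left(-21\right) = - 42 \sqrt{2887}$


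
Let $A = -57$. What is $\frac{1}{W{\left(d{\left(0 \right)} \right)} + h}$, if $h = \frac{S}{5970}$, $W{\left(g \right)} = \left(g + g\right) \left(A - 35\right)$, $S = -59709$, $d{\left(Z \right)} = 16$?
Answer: $- \frac{1990}{5878463} \approx -0.00033852$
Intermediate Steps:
$W{\left(g \right)} = - 184 g$ ($W{\left(g \right)} = \left(g + g\right) \left(-57 - 35\right) = 2 g \left(-92\right) = - 184 g$)
$h = - \frac{19903}{1990}$ ($h = - \frac{59709}{5970} = \left(-59709\right) \frac{1}{5970} = - \frac{19903}{1990} \approx -10.002$)
$\frac{1}{W{\left(d{\left(0 \right)} \right)} + h} = \frac{1}{\left(-184\right) 16 - \frac{19903}{1990}} = \frac{1}{-2944 - \frac{19903}{1990}} = \frac{1}{- \frac{5878463}{1990}} = - \frac{1990}{5878463}$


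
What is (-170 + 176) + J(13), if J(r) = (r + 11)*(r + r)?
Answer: 630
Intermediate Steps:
J(r) = 2*r*(11 + r) (J(r) = (11 + r)*(2*r) = 2*r*(11 + r))
(-170 + 176) + J(13) = (-170 + 176) + 2*13*(11 + 13) = 6 + 2*13*24 = 6 + 624 = 630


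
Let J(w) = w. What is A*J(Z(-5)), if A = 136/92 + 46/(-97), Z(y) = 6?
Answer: 13440/2231 ≈ 6.0242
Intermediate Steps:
A = 2240/2231 (A = 136*(1/92) + 46*(-1/97) = 34/23 - 46/97 = 2240/2231 ≈ 1.0040)
A*J(Z(-5)) = (2240/2231)*6 = 13440/2231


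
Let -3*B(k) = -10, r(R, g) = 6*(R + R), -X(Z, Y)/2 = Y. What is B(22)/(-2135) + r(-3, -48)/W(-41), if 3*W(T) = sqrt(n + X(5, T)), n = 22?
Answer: -2/1281 - 27*sqrt(26)/13 ≈ -10.592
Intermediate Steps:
X(Z, Y) = -2*Y
r(R, g) = 12*R (r(R, g) = 6*(2*R) = 12*R)
B(k) = 10/3 (B(k) = -1/3*(-10) = 10/3)
W(T) = sqrt(22 - 2*T)/3
B(22)/(-2135) + r(-3, -48)/W(-41) = (10/3)/(-2135) + (12*(-3))/((sqrt(22 - 2*(-41))/3)) = (10/3)*(-1/2135) - 36*3/sqrt(22 + 82) = -2/1281 - 36*3*sqrt(26)/52 = -2/1281 - 27*sqrt(26)/13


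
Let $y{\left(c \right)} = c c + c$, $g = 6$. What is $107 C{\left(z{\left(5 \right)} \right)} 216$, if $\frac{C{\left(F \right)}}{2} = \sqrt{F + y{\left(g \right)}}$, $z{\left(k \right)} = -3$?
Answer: $46224 \sqrt{39} \approx 2.8867 \cdot 10^{5}$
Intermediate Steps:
$y{\left(c \right)} = c + c^{2}$ ($y{\left(c \right)} = c^{2} + c = c + c^{2}$)
$C{\left(F \right)} = 2 \sqrt{42 + F}$ ($C{\left(F \right)} = 2 \sqrt{F + 6 \left(1 + 6\right)} = 2 \sqrt{F + 6 \cdot 7} = 2 \sqrt{F + 42} = 2 \sqrt{42 + F}$)
$107 C{\left(z{\left(5 \right)} \right)} 216 = 107 \cdot 2 \sqrt{42 - 3} \cdot 216 = 107 \cdot 2 \sqrt{39} \cdot 216 = 214 \sqrt{39} \cdot 216 = 46224 \sqrt{39}$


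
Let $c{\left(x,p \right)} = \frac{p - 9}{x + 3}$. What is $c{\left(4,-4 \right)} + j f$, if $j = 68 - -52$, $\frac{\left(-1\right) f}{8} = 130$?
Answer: $- \frac{873613}{7} \approx -1.248 \cdot 10^{5}$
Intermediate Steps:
$f = -1040$ ($f = \left(-8\right) 130 = -1040$)
$c{\left(x,p \right)} = \frac{-9 + p}{3 + x}$
$j = 120$ ($j = 68 + 52 = 120$)
$c{\left(4,-4 \right)} + j f = \frac{-9 - 4}{3 + 4} + 120 \left(-1040\right) = \frac{1}{7} \left(-13\right) - 124800 = - \frac{13}{7} - 124800 = - \frac{873613}{7}$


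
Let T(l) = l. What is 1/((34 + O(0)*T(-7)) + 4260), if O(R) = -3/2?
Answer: 2/8609 ≈ 0.00023231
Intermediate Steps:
O(R) = -3/2 (O(R) = -3*1/2 = -3/2)
1/((34 + O(0)*T(-7)) + 4260) = 1/((34 - 3/2*(-7)) + 4260) = 1/((34 + 21/2) + 4260) = 1/(89/2 + 4260) = 1/(8609/2) = 2/8609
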